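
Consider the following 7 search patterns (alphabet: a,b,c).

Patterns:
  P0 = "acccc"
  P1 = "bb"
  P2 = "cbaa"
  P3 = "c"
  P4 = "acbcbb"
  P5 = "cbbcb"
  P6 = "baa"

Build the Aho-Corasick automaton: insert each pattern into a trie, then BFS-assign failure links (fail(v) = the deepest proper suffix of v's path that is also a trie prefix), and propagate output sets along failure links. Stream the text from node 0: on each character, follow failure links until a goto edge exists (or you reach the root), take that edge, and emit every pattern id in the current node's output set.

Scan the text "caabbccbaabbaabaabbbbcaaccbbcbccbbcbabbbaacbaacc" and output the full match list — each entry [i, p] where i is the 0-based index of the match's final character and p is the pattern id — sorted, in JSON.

Construct AC machine:
Trie (insert patterns):
  n0 'ε': a→1 b→6 c→8
  n1 'a': c→2
  n2 'ac': b→12 c→3
  n3 'acc': c→4
  n4 'accc': c→5
  n5 'acccc': ·  [P0 ends]
  n6 'b': a→19 b→7
  n7 'bb': ·  [P1 ends]
  n8 'c': b→9  [P3 ends]
  n9 'cb': a→10 b→16
  n10 'cba': a→11
  n11 'cbaa': ·  [P2 ends]
  n12 'acb': c→13
  n13 'acbc': b→14
  n14 'acbcb': b→15
  n15 'acbcbb': ·  [P4 ends]
  n16 'cbb': c→17
  n17 'cbbc': b→18
  n18 'cbbcb': ·  [P5 ends]
  n19 'ba': a→20
  n20 'baa': ·  [P6 ends]

Failure links (BFS by depth):
  n1('a'): parent n0 fail=0; on 'a' 0 → fail=0;  out ∅∪∅=∅
  n6('b'): parent n0 fail=0; on 'b' 0 → fail=0;  out ∅∪∅=∅
  n8('c'): parent n0 fail=0; on 'c' 0 → fail=0;  out {3}∪∅={3}
  n2('ac'): parent n1 fail=0; on 'c' 0 → fail=8;  out ∅∪{3}={3}
  n7('bb'): parent n6 fail=0; on 'b' 0 → fail=6;  out {1}∪∅={1}
  n9('cb'): parent n8 fail=0; on 'b' 0 → fail=6;  out ∅∪∅=∅
  n19('ba'): parent n6 fail=0; on 'a' 0 → fail=1;  out ∅∪∅=∅
  n3('acc'): parent n2 fail=8; on 'c' 8→0 → fail=8;  out ∅∪{3}={3}
  n10('cba'): parent n9 fail=6; on 'a' 6 → fail=19;  out ∅∪∅=∅
  n12('acb'): parent n2 fail=8; on 'b' 8 → fail=9;  out ∅∪∅=∅
  n16('cbb'): parent n9 fail=6; on 'b' 6 → fail=7;  out ∅∪{1}={1}
  n20('baa'): parent n19 fail=1; on 'a' 1→0 → fail=1;  out {6}∪∅={6}
  n4('accc'): parent n3 fail=8; on 'c' 8→0 → fail=8;  out ∅∪{3}={3}
  n11('cbaa'): parent n10 fail=19; on 'a' 19 → fail=20;  out {2}∪{6}={2,6}
  n13('acbc'): parent n12 fail=9; on 'c' 9→6→0 → fail=8;  out ∅∪{3}={3}
  n17('cbbc'): parent n16 fail=7; on 'c' 7→6→0 → fail=8;  out ∅∪{3}={3}
  n5('acccc'): parent n4 fail=8; on 'c' 8→0 → fail=8;  out {0}∪{3}={0,3}
  n14('acbcb'): parent n13 fail=8; on 'b' 8 → fail=9;  out ∅∪∅=∅
  n18('cbbcb'): parent n17 fail=8; on 'b' 8 → fail=9;  out {5}∪∅={5}
  n15('acbcbb'): parent n14 fail=9; on 'b' 9 → fail=16;  out {4}∪{1}={1,4}

Scan:
pos 0 'c': at 8  → match P3@[0:0]
pos 1 'a': at 1 (fail-walked)
pos 2 'a': at 1 (fail-walked)
pos 3 'b': at 6 (fail-walked)
pos 4 'b': at 7  → match P1@[3:4]
pos 5 'c': at 8 (fail-walked)  → match P3@[5:5]
pos 6 'c': at 8 (fail-walked)  → match P3@[6:6]
pos 7 'b': at 9
pos 8 'a': at 10
pos 9 'a': at 11  → match P2@[6:9],P6@[7:9]
pos 10 'b': at 6 (fail-walked)
pos 11 'b': at 7  → match P1@[10:11]
pos 12 'a': at 19 (fail-walked)
pos 13 'a': at 20  → match P6@[11:13]
pos 14 'b': at 6 (fail-walked)
pos 15 'a': at 19
pos 16 'a': at 20  → match P6@[14:16]
pos 17 'b': at 6 (fail-walked)
pos 18 'b': at 7  → match P1@[17:18]
pos 19 'b': at 7 (fail-walked)  → match P1@[18:19]
pos 20 'b': at 7 (fail-walked)  → match P1@[19:20]
pos 21 'c': at 8 (fail-walked)  → match P3@[21:21]
pos 22 'a': at 1 (fail-walked)
pos 23 'a': at 1 (fail-walked)
pos 24 'c': at 2  → match P3@[24:24]
pos 25 'c': at 3  → match P3@[25:25]
pos 26 'b': at 9 (fail-walked)
pos 27 'b': at 16  → match P1@[26:27]
pos 28 'c': at 17  → match P3@[28:28]
pos 29 'b': at 18  → match P5@[25:29]
pos 30 'c': at 8 (fail-walked)  → match P3@[30:30]
pos 31 'c': at 8 (fail-walked)  → match P3@[31:31]
pos 32 'b': at 9
pos 33 'b': at 16  → match P1@[32:33]
pos 34 'c': at 17  → match P3@[34:34]
pos 35 'b': at 18  → match P5@[31:35]
pos 36 'a': at 10 (fail-walked)
pos 37 'b': at 6 (fail-walked)
pos 38 'b': at 7  → match P1@[37:38]
pos 39 'b': at 7 (fail-walked)  → match P1@[38:39]
pos 40 'a': at 19 (fail-walked)
pos 41 'a': at 20  → match P6@[39:41]
pos 42 'c': at 2 (fail-walked)  → match P3@[42:42]
pos 43 'b': at 12
pos 44 'a': at 10 (fail-walked)
pos 45 'a': at 11  → match P2@[42:45],P6@[43:45]
pos 46 'c': at 2 (fail-walked)  → match P3@[46:46]
pos 47 'c': at 3  → match P3@[47:47]

Matches: [[0,3],[4,1],[5,3],[6,3],[9,2],[9,6],[11,1],[13,6],[16,6],[18,1],[19,1],[20,1],[21,3],[24,3],[25,3],[27,1],[28,3],[29,5],[30,3],[31,3],[33,1],[34,3],[35,5],[38,1],[39,1],[41,6],[42,3],[45,2],[45,6],[46,3],[47,3]]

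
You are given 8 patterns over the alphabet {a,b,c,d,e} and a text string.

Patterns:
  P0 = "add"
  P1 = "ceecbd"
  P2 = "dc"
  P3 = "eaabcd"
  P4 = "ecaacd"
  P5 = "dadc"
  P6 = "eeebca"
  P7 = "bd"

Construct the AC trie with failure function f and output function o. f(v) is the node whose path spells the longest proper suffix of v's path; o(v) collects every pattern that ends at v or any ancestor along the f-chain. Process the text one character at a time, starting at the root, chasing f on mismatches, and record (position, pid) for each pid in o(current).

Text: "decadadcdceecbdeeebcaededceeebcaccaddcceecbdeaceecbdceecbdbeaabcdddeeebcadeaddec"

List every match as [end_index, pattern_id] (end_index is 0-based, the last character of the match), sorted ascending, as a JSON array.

Construct AC machine:
Trie (insert patterns):
  n0 'ε': a→1 b→31 c→4 d→10 e→12
  n1 'a': d→2
  n2 'ad': d→3
  n3 'add': ·  ←P0
  n4 'c': e→5
  n5 'ce': e→6
  n6 'cee': c→7
  n7 'ceec': b→8
  n8 'ceecb': d→9
  n9 'ceecbd': ·  ←P1
  n10 'd': a→23 c→11
  n11 'dc': ·  ←P2
  n12 'e': a→13 c→18 e→26
  n13 'ea': a→14
  n14 'eaa': b→15
  n15 'eaab': c→16
  n16 'eaabc': d→17
  n17 'eaabcd': ·  ←P3
  n18 'ec': a→19
  n19 'eca': a→20
  n20 'ecaa': c→21
  n21 'ecaac': d→22
  n22 'ecaacd': ·  ←P4
  n23 'da': d→24
  n24 'dad': c→25
  n25 'dadc': ·  ←P5
  n26 'ee': e→27
  n27 'eee': b→28
  n28 'eeeb': c→29
  n29 'eeebc': a→30
  n30 'eeebca': ·  ←P6
  n31 'b': d→32
  n32 'bd': ·  ←P7

BFS fail/out derivation:
  n1('a'): parent n0 fail=0; on 'a' 0 → fail=0;  out ∅∪∅=∅
  n4('c'): parent n0 fail=0; on 'c' 0 → fail=0;  out ∅∪∅=∅
  n10('d'): parent n0 fail=0; on 'd' 0 → fail=0;  out ∅∪∅=∅
  n12('e'): parent n0 fail=0; on 'e' 0 → fail=0;  out ∅∪∅=∅
  n31('b'): parent n0 fail=0; on 'b' 0 → fail=0;  out ∅∪∅=∅
  n2('ad'): parent n1 fail=0; on 'd' 0 → fail=10;  out ∅∪∅=∅
  n5('ce'): parent n4 fail=0; on 'e' 0 → fail=12;  out ∅∪∅=∅
  n11('dc'): parent n10 fail=0; on 'c' 0 → fail=4;  out {2}∪∅={2}
  n13('ea'): parent n12 fail=0; on 'a' 0 → fail=1;  out ∅∪∅=∅
  n18('ec'): parent n12 fail=0; on 'c' 0 → fail=4;  out ∅∪∅=∅
  n23('da'): parent n10 fail=0; on 'a' 0 → fail=1;  out ∅∪∅=∅
  n26('ee'): parent n12 fail=0; on 'e' 0 → fail=12;  out ∅∪∅=∅
  n32('bd'): parent n31 fail=0; on 'd' 0 → fail=10;  out {7}∪∅={7}
  n3('add'): parent n2 fail=10; on 'd' 10→0 → fail=10;  out {0}∪∅={0}
  n6('cee'): parent n5 fail=12; on 'e' 12 → fail=26;  out ∅∪∅=∅
  n14('eaa'): parent n13 fail=1; on 'a' 1→0 → fail=1;  out ∅∪∅=∅
  n19('eca'): parent n18 fail=4; on 'a' 4→0 → fail=1;  out ∅∪∅=∅
  n24('dad'): parent n23 fail=1; on 'd' 1 → fail=2;  out ∅∪∅=∅
  n27('eee'): parent n26 fail=12; on 'e' 12 → fail=26;  out ∅∪∅=∅
  n7('ceec'): parent n6 fail=26; on 'c' 26→12 → fail=18;  out ∅∪∅=∅
  n15('eaab'): parent n14 fail=1; on 'b' 1→0 → fail=31;  out ∅∪∅=∅
  n20('ecaa'): parent n19 fail=1; on 'a' 1→0 → fail=1;  out ∅∪∅=∅
  n25('dadc'): parent n24 fail=2; on 'c' 2→10 → fail=11;  out {5}∪{2}={2,5}
  n28('eeeb'): parent n27 fail=26; on 'b' 26→12→0 → fail=31;  out ∅∪∅=∅
  n8('ceecb'): parent n7 fail=18; on 'b' 18→4→0 → fail=31;  out ∅∪∅=∅
  n16('eaabc'): parent n15 fail=31; on 'c' 31→0 → fail=4;  out ∅∪∅=∅
  n21('ecaac'): parent n20 fail=1; on 'c' 1→0 → fail=4;  out ∅∪∅=∅
  n29('eeebc'): parent n28 fail=31; on 'c' 31→0 → fail=4;  out ∅∪∅=∅
  n9('ceecbd'): parent n8 fail=31; on 'd' 31 → fail=32;  out {1}∪{7}={1,7}
  n17('eaabcd'): parent n16 fail=4; on 'd' 4→0 → fail=10;  out {3}∪∅={3}
  n22('ecaacd'): parent n21 fail=4; on 'd' 4→0 → fail=10;  out {4}∪∅={4}
  n30('eeebca'): parent n29 fail=4; on 'a' 4→0 → fail=1;  out {6}∪∅={6}

Run:
i=0 'd': node 0→10
i=1 'e': node 10→12 (fail-walked)
i=2 'c': node 12→18
i=3 'a': node 18→19
i=4 'd': node 19→2 (fail-walked)
i=5 'a': node 2→23 (fail-walked)
i=6 'd': node 23→24
i=7 'c': node 24→25  emit P2@[6:7],P5@[4:7]
i=8 'd': node 25→10 (fail-walked)
i=9 'c': node 10→11  emit P2@[8:9]
i=10 'e': node 11→5 (fail-walked)
i=11 'e': node 5→6
i=12 'c': node 6→7
i=13 'b': node 7→8
i=14 'd': node 8→9  emit P1@[9:14],P7@[13:14]
i=15 'e': node 9→12 (fail-walked)
i=16 'e': node 12→26
i=17 'e': node 26→27
i=18 'b': node 27→28
i=19 'c': node 28→29
i=20 'a': node 29→30  emit P6@[15:20]
i=21 'e': node 30→12 (fail-walked)
i=22 'd': node 12→10 (fail-walked)
i=23 'e': node 10→12 (fail-walked)
i=24 'd': node 12→10 (fail-walked)
i=25 'c': node 10→11  emit P2@[24:25]
i=26 'e': node 11→5 (fail-walked)
i=27 'e': node 5→6
i=28 'e': node 6→27 (fail-walked)
i=29 'b': node 27→28
i=30 'c': node 28→29
i=31 'a': node 29→30  emit P6@[26:31]
i=32 'c': node 30→4 (fail-walked)
i=33 'c': node 4→4 (fail-walked)
i=34 'a': node 4→1 (fail-walked)
i=35 'd': node 1→2
i=36 'd': node 2→3  emit P0@[34:36]
i=37 'c': node 3→11 (fail-walked)  emit P2@[36:37]
i=38 'c': node 11→4 (fail-walked)
i=39 'e': node 4→5
i=40 'e': node 5→6
i=41 'c': node 6→7
i=42 'b': node 7→8
i=43 'd': node 8→9  emit P1@[38:43],P7@[42:43]
i=44 'e': node 9→12 (fail-walked)
i=45 'a': node 12→13
i=46 'c': node 13→4 (fail-walked)
i=47 'e': node 4→5
i=48 'e': node 5→6
i=49 'c': node 6→7
i=50 'b': node 7→8
i=51 'd': node 8→9  emit P1@[46:51],P7@[50:51]
i=52 'c': node 9→11 (fail-walked)  emit P2@[51:52]
i=53 'e': node 11→5 (fail-walked)
i=54 'e': node 5→6
i=55 'c': node 6→7
i=56 'b': node 7→8
i=57 'd': node 8→9  emit P1@[52:57],P7@[56:57]
i=58 'b': node 9→31 (fail-walked)
i=59 'e': node 31→12 (fail-walked)
i=60 'a': node 12→13
i=61 'a': node 13→14
i=62 'b': node 14→15
i=63 'c': node 15→16
i=64 'd': node 16→17  emit P3@[59:64]
i=65 'd': node 17→10 (fail-walked)
i=66 'd': node 10→10 (fail-walked)
i=67 'e': node 10→12 (fail-walked)
i=68 'e': node 12→26
i=69 'e': node 26→27
i=70 'b': node 27→28
i=71 'c': node 28→29
i=72 'a': node 29→30  emit P6@[67:72]
i=73 'd': node 30→2 (fail-walked)
i=74 'e': node 2→12 (fail-walked)
i=75 'a': node 12→13
i=76 'd': node 13→2 (fail-walked)
i=77 'd': node 2→3  emit P0@[75:77]
i=78 'e': node 3→12 (fail-walked)
i=79 'c': node 12→18

Result: [[7,2],[7,5],[9,2],[14,1],[14,7],[20,6],[25,2],[31,6],[36,0],[37,2],[43,1],[43,7],[51,1],[51,7],[52,2],[57,1],[57,7],[64,3],[72,6],[77,0]]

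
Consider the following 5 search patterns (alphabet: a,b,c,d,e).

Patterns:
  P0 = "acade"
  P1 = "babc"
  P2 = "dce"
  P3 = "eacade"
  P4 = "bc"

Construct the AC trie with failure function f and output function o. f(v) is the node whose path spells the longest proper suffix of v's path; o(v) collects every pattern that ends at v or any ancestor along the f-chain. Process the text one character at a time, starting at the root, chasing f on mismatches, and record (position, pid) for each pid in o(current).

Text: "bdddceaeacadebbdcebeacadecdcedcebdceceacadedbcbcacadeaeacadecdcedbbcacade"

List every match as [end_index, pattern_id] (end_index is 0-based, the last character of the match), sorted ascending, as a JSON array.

Construct AC machine:
Trie (insert patterns):
  n0 'ε': a→1 b→6 d→10 e→13
  n1 'a': c→2
  n2 'ac': a→3
  n3 'aca': d→4
  n4 'acad': e→5
  n5 'acade': ·  ←P0
  n6 'b': a→7 c→19
  n7 'ba': b→8
  n8 'bab': c→9
  n9 'babc': ·  ←P1
  n10 'd': c→11
  n11 'dc': e→12
  n12 'dce': ·  ←P2
  n13 'e': a→14
  n14 'ea': c→15
  n15 'eac': a→16
  n16 'eaca': d→17
  n17 'eacad': e→18
  n18 'eacade': ·  ←P3
  n19 'bc': ·  ←P4

Failure links (BFS by depth):
  fail(1) 'a': from fail(0)=0 chase 'a': 0 ⇒ 0;  out=∅∪out(0)=∅
  fail(6) 'b': from fail(0)=0 chase 'b': 0 ⇒ 0;  out=∅∪out(0)=∅
  fail(10) 'd': from fail(0)=0 chase 'd': 0 ⇒ 0;  out=∅∪out(0)=∅
  fail(13) 'e': from fail(0)=0 chase 'e': 0 ⇒ 0;  out=∅∪out(0)=∅
  fail(2) 'ac': from fail(1)=0 chase 'c': 0 ⇒ 0;  out=∅∪out(0)=∅
  fail(7) 'ba': from fail(6)=0 chase 'a': 0 ⇒ 1;  out=∅∪out(1)=∅
  fail(11) 'dc': from fail(10)=0 chase 'c': 0 ⇒ 0;  out=∅∪out(0)=∅
  fail(14) 'ea': from fail(13)=0 chase 'a': 0 ⇒ 1;  out=∅∪out(1)=∅
  fail(19) 'bc': from fail(6)=0 chase 'c': 0 ⇒ 0;  out={4}∪out(0)={4}
  fail(3) 'aca': from fail(2)=0 chase 'a': 0 ⇒ 1;  out=∅∪out(1)=∅
  fail(8) 'bab': from fail(7)=1 chase 'b': 1→0 ⇒ 6;  out=∅∪out(6)=∅
  fail(12) 'dce': from fail(11)=0 chase 'e': 0 ⇒ 13;  out={2}∪out(13)={2}
  fail(15) 'eac': from fail(14)=1 chase 'c': 1 ⇒ 2;  out=∅∪out(2)=∅
  fail(4) 'acad': from fail(3)=1 chase 'd': 1→0 ⇒ 10;  out=∅∪out(10)=∅
  fail(9) 'babc': from fail(8)=6 chase 'c': 6 ⇒ 19;  out={1}∪out(19)={1,4}
  fail(16) 'eaca': from fail(15)=2 chase 'a': 2 ⇒ 3;  out=∅∪out(3)=∅
  fail(5) 'acade': from fail(4)=10 chase 'e': 10→0 ⇒ 13;  out={0}∪out(13)={0}
  fail(17) 'eacad': from fail(16)=3 chase 'd': 3 ⇒ 4;  out=∅∪out(4)=∅
  fail(18) 'eacade': from fail(17)=4 chase 'e': 4 ⇒ 5;  out={3}∪out(5)={0,3}

Scan:
[0] read 'b'  n0⇒n6
[1] read 'd'  n6⇒n10 (fail-walked)
[2] read 'd'  n10⇒n10 (fail-walked)
[3] read 'd'  n10⇒n10 (fail-walked)
[4] read 'c'  n10⇒n11
[5] read 'e'  n11⇒n12  emit P2@[3:5]
[6] read 'a'  n12⇒n14 (fail-walked)
[7] read 'e'  n14⇒n13 (fail-walked)
[8] read 'a'  n13⇒n14
[9] read 'c'  n14⇒n15
[10] read 'a'  n15⇒n16
[11] read 'd'  n16⇒n17
[12] read 'e'  n17⇒n18  emit P0@[8:12],P3@[7:12]
[13] read 'b'  n18⇒n6 (fail-walked)
[14] read 'b'  n6⇒n6 (fail-walked)
[15] read 'd'  n6⇒n10 (fail-walked)
[16] read 'c'  n10⇒n11
[17] read 'e'  n11⇒n12  emit P2@[15:17]
[18] read 'b'  n12⇒n6 (fail-walked)
[19] read 'e'  n6⇒n13 (fail-walked)
[20] read 'a'  n13⇒n14
[21] read 'c'  n14⇒n15
[22] read 'a'  n15⇒n16
[23] read 'd'  n16⇒n17
[24] read 'e'  n17⇒n18  emit P0@[20:24],P3@[19:24]
[25] read 'c'  n18⇒n0 (fail-walked)
[26] read 'd'  n0⇒n10
[27] read 'c'  n10⇒n11
[28] read 'e'  n11⇒n12  emit P2@[26:28]
[29] read 'd'  n12⇒n10 (fail-walked)
[30] read 'c'  n10⇒n11
[31] read 'e'  n11⇒n12  emit P2@[29:31]
[32] read 'b'  n12⇒n6 (fail-walked)
[33] read 'd'  n6⇒n10 (fail-walked)
[34] read 'c'  n10⇒n11
[35] read 'e'  n11⇒n12  emit P2@[33:35]
[36] read 'c'  n12⇒n0 (fail-walked)
[37] read 'e'  n0⇒n13
[38] read 'a'  n13⇒n14
[39] read 'c'  n14⇒n15
[40] read 'a'  n15⇒n16
[41] read 'd'  n16⇒n17
[42] read 'e'  n17⇒n18  emit P0@[38:42],P3@[37:42]
[43] read 'd'  n18⇒n10 (fail-walked)
[44] read 'b'  n10⇒n6 (fail-walked)
[45] read 'c'  n6⇒n19  emit P4@[44:45]
[46] read 'b'  n19⇒n6 (fail-walked)
[47] read 'c'  n6⇒n19  emit P4@[46:47]
[48] read 'a'  n19⇒n1 (fail-walked)
[49] read 'c'  n1⇒n2
[50] read 'a'  n2⇒n3
[51] read 'd'  n3⇒n4
[52] read 'e'  n4⇒n5  emit P0@[48:52]
[53] read 'a'  n5⇒n14 (fail-walked)
[54] read 'e'  n14⇒n13 (fail-walked)
[55] read 'a'  n13⇒n14
[56] read 'c'  n14⇒n15
[57] read 'a'  n15⇒n16
[58] read 'd'  n16⇒n17
[59] read 'e'  n17⇒n18  emit P0@[55:59],P3@[54:59]
[60] read 'c'  n18⇒n0 (fail-walked)
[61] read 'd'  n0⇒n10
[62] read 'c'  n10⇒n11
[63] read 'e'  n11⇒n12  emit P2@[61:63]
[64] read 'd'  n12⇒n10 (fail-walked)
[65] read 'b'  n10⇒n6 (fail-walked)
[66] read 'b'  n6⇒n6 (fail-walked)
[67] read 'c'  n6⇒n19  emit P4@[66:67]
[68] read 'a'  n19⇒n1 (fail-walked)
[69] read 'c'  n1⇒n2
[70] read 'a'  n2⇒n3
[71] read 'd'  n3⇒n4
[72] read 'e'  n4⇒n5  emit P0@[68:72]

Result: [[5,2],[12,0],[12,3],[17,2],[24,0],[24,3],[28,2],[31,2],[35,2],[42,0],[42,3],[45,4],[47,4],[52,0],[59,0],[59,3],[63,2],[67,4],[72,0]]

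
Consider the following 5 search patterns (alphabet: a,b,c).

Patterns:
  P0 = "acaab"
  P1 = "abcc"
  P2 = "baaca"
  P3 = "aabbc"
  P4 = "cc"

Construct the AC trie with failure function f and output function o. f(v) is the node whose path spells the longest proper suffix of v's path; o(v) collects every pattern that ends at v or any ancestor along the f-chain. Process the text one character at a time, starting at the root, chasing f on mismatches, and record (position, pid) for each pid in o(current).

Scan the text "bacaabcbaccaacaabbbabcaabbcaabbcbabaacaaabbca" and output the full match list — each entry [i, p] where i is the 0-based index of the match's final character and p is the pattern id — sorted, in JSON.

Construct AC machine:
Trie nodes:
  0='ε' goto a→1 b→9 c→18
  1='a' goto a→14 b→6 c→2
  2='ac' goto a→3
  3='aca' goto a→4
  4='acaa' goto b→5
  5='acaab' goto ·  [P0 ends]
  6='ab' goto c→7
  7='abc' goto c→8
  8='abcc' goto ·  [P1 ends]
  9='b' goto a→10
  10='ba' goto a→11
  11='baa' goto c→12
  12='baac' goto a→13
  13='baaca' goto ·  [P2 ends]
  14='aa' goto b→15
  15='aab' goto b→16
  16='aabb' goto c→17
  17='aabbc' goto ·  [P3 ends]
  18='c' goto c→19
  19='cc' goto ·  [P4 ends]

BFS fail/out derivation:
  fail(1) 'a': from fail(0)=0 chase 'a': 0 ⇒ 0;  out=∅∪out(0)=∅
  fail(9) 'b': from fail(0)=0 chase 'b': 0 ⇒ 0;  out=∅∪out(0)=∅
  fail(18) 'c': from fail(0)=0 chase 'c': 0 ⇒ 0;  out=∅∪out(0)=∅
  fail(2) 'ac': from fail(1)=0 chase 'c': 0 ⇒ 18;  out=∅∪out(18)=∅
  fail(6) 'ab': from fail(1)=0 chase 'b': 0 ⇒ 9;  out=∅∪out(9)=∅
  fail(10) 'ba': from fail(9)=0 chase 'a': 0 ⇒ 1;  out=∅∪out(1)=∅
  fail(14) 'aa': from fail(1)=0 chase 'a': 0 ⇒ 1;  out=∅∪out(1)=∅
  fail(19) 'cc': from fail(18)=0 chase 'c': 0 ⇒ 18;  out={4}∪out(18)={4}
  fail(3) 'aca': from fail(2)=18 chase 'a': 18→0 ⇒ 1;  out=∅∪out(1)=∅
  fail(7) 'abc': from fail(6)=9 chase 'c': 9→0 ⇒ 18;  out=∅∪out(18)=∅
  fail(11) 'baa': from fail(10)=1 chase 'a': 1 ⇒ 14;  out=∅∪out(14)=∅
  fail(15) 'aab': from fail(14)=1 chase 'b': 1 ⇒ 6;  out=∅∪out(6)=∅
  fail(4) 'acaa': from fail(3)=1 chase 'a': 1 ⇒ 14;  out=∅∪out(14)=∅
  fail(8) 'abcc': from fail(7)=18 chase 'c': 18 ⇒ 19;  out={1}∪out(19)={1,4}
  fail(12) 'baac': from fail(11)=14 chase 'c': 14→1 ⇒ 2;  out=∅∪out(2)=∅
  fail(16) 'aabb': from fail(15)=6 chase 'b': 6→9→0 ⇒ 9;  out=∅∪out(9)=∅
  fail(5) 'acaab': from fail(4)=14 chase 'b': 14 ⇒ 15;  out={0}∪out(15)={0}
  fail(13) 'baaca': from fail(12)=2 chase 'a': 2 ⇒ 3;  out={2}∪out(3)={2}
  fail(17) 'aabbc': from fail(16)=9 chase 'c': 9→0 ⇒ 18;  out={3}∪out(18)={3}

Run:
pos 0 'b': at 9
pos 1 'a': at 10
pos 2 'c': at 2 (via fail)
pos 3 'a': at 3
pos 4 'a': at 4
pos 5 'b': at 5  → match P0@[1:5]
pos 6 'c': at 7 (via fail)
pos 7 'b': at 9 (via fail)
pos 8 'a': at 10
pos 9 'c': at 2 (via fail)
pos 10 'c': at 19 (via fail)  → match P4@[9:10]
pos 11 'a': at 1 (via fail)
pos 12 'a': at 14
pos 13 'c': at 2 (via fail)
pos 14 'a': at 3
pos 15 'a': at 4
pos 16 'b': at 5  → match P0@[12:16]
pos 17 'b': at 16 (via fail)
pos 18 'b': at 9 (via fail)
pos 19 'a': at 10
pos 20 'b': at 6 (via fail)
pos 21 'c': at 7
pos 22 'a': at 1 (via fail)
pos 23 'a': at 14
pos 24 'b': at 15
pos 25 'b': at 16
pos 26 'c': at 17  → match P3@[22:26]
pos 27 'a': at 1 (via fail)
pos 28 'a': at 14
pos 29 'b': at 15
pos 30 'b': at 16
pos 31 'c': at 17  → match P3@[27:31]
pos 32 'b': at 9 (via fail)
pos 33 'a': at 10
pos 34 'b': at 6 (via fail)
pos 35 'a': at 10 (via fail)
pos 36 'a': at 11
pos 37 'c': at 12
pos 38 'a': at 13  → match P2@[34:38]
pos 39 'a': at 4 (via fail)
pos 40 'a': at 14 (via fail)
pos 41 'b': at 15
pos 42 'b': at 16
pos 43 'c': at 17  → match P3@[39:43]
pos 44 'a': at 1 (via fail)

Matches: [[5,0],[10,4],[16,0],[26,3],[31,3],[38,2],[43,3]]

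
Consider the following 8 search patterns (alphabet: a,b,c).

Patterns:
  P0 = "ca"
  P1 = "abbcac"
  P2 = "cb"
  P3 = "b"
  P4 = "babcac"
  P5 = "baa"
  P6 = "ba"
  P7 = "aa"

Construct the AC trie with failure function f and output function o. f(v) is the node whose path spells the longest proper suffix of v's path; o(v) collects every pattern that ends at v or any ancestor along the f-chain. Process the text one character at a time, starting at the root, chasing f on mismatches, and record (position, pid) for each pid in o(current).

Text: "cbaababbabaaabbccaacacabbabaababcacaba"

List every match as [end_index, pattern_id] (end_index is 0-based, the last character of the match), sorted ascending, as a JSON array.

Build automaton:
Trie (insert patterns):
  n0 'ε': a→3 b→10 c→1
  n1 'c': a→2 b→9
  n2 'ca': ·  [P0 ends]
  n3 'a': a→17 b→4
  n4 'ab': b→5
  n5 'abb': c→6
  n6 'abbc': a→7
  n7 'abbca': c→8
  n8 'abbcac': ·  [P1 ends]
  n9 'cb': ·  [P2 ends]
  n10 'b': a→11  [P3 ends]
  n11 'ba': a→16 b→12  [P6 ends]
  n12 'bab': c→13
  n13 'babc': a→14
  n14 'babca': c→15
  n15 'babcac': ·  [P4 ends]
  n16 'baa': ·  [P5 ends]
  n17 'aa': ·  [P7 ends]

BFS fail/out derivation:
  n1('c'): parent n0 fail=0; on 'c' 0 → fail=0;  out ∅∪∅=∅
  n3('a'): parent n0 fail=0; on 'a' 0 → fail=0;  out ∅∪∅=∅
  n10('b'): parent n0 fail=0; on 'b' 0 → fail=0;  out {3}∪∅={3}
  n2('ca'): parent n1 fail=0; on 'a' 0 → fail=3;  out {0}∪∅={0}
  n4('ab'): parent n3 fail=0; on 'b' 0 → fail=10;  out ∅∪{3}={3}
  n9('cb'): parent n1 fail=0; on 'b' 0 → fail=10;  out {2}∪{3}={2,3}
  n11('ba'): parent n10 fail=0; on 'a' 0 → fail=3;  out {6}∪∅={6}
  n17('aa'): parent n3 fail=0; on 'a' 0 → fail=3;  out {7}∪∅={7}
  n5('abb'): parent n4 fail=10; on 'b' 10→0 → fail=10;  out ∅∪{3}={3}
  n12('bab'): parent n11 fail=3; on 'b' 3 → fail=4;  out ∅∪{3}={3}
  n16('baa'): parent n11 fail=3; on 'a' 3 → fail=17;  out {5}∪{7}={5,7}
  n6('abbc'): parent n5 fail=10; on 'c' 10→0 → fail=1;  out ∅∪∅=∅
  n13('babc'): parent n12 fail=4; on 'c' 4→10→0 → fail=1;  out ∅∪∅=∅
  n7('abbca'): parent n6 fail=1; on 'a' 1 → fail=2;  out ∅∪{0}={0}
  n14('babca'): parent n13 fail=1; on 'a' 1 → fail=2;  out ∅∪{0}={0}
  n8('abbcac'): parent n7 fail=2; on 'c' 2→3→0 → fail=1;  out {1}∪∅={1}
  n15('babcac'): parent n14 fail=2; on 'c' 2→3→0 → fail=1;  out {4}∪∅={4}

Scan:
pos 0 'c': at 1
pos 1 'b': at 9  ** P2@[0:1],P3@[1:1]
pos 2 'a': at 11 (via fail)  ** P6@[1:2]
pos 3 'a': at 16  ** P5@[1:3],P7@[2:3]
pos 4 'b': at 4 (via fail)  ** P3@[4:4]
pos 5 'a': at 11 (via fail)  ** P6@[4:5]
pos 6 'b': at 12  ** P3@[6:6]
pos 7 'b': at 5 (via fail)  ** P3@[7:7]
pos 8 'a': at 11 (via fail)  ** P6@[7:8]
pos 9 'b': at 12  ** P3@[9:9]
pos 10 'a': at 11 (via fail)  ** P6@[9:10]
pos 11 'a': at 16  ** P5@[9:11],P7@[10:11]
pos 12 'a': at 17 (via fail)  ** P7@[11:12]
pos 13 'b': at 4 (via fail)  ** P3@[13:13]
pos 14 'b': at 5  ** P3@[14:14]
pos 15 'c': at 6
pos 16 'c': at 1 (via fail)
pos 17 'a': at 2  ** P0@[16:17]
pos 18 'a': at 17 (via fail)  ** P7@[17:18]
pos 19 'c': at 1 (via fail)
pos 20 'a': at 2  ** P0@[19:20]
pos 21 'c': at 1 (via fail)
pos 22 'a': at 2  ** P0@[21:22]
pos 23 'b': at 4 (via fail)  ** P3@[23:23]
pos 24 'b': at 5  ** P3@[24:24]
pos 25 'a': at 11 (via fail)  ** P6@[24:25]
pos 26 'b': at 12  ** P3@[26:26]
pos 27 'a': at 11 (via fail)  ** P6@[26:27]
pos 28 'a': at 16  ** P5@[26:28],P7@[27:28]
pos 29 'b': at 4 (via fail)  ** P3@[29:29]
pos 30 'a': at 11 (via fail)  ** P6@[29:30]
pos 31 'b': at 12  ** P3@[31:31]
pos 32 'c': at 13
pos 33 'a': at 14  ** P0@[32:33]
pos 34 'c': at 15  ** P4@[29:34]
pos 35 'a': at 2 (via fail)  ** P0@[34:35]
pos 36 'b': at 4 (via fail)  ** P3@[36:36]
pos 37 'a': at 11 (via fail)  ** P6@[36:37]

Result: [[1,2],[1,3],[2,6],[3,5],[3,7],[4,3],[5,6],[6,3],[7,3],[8,6],[9,3],[10,6],[11,5],[11,7],[12,7],[13,3],[14,3],[17,0],[18,7],[20,0],[22,0],[23,3],[24,3],[25,6],[26,3],[27,6],[28,5],[28,7],[29,3],[30,6],[31,3],[33,0],[34,4],[35,0],[36,3],[37,6]]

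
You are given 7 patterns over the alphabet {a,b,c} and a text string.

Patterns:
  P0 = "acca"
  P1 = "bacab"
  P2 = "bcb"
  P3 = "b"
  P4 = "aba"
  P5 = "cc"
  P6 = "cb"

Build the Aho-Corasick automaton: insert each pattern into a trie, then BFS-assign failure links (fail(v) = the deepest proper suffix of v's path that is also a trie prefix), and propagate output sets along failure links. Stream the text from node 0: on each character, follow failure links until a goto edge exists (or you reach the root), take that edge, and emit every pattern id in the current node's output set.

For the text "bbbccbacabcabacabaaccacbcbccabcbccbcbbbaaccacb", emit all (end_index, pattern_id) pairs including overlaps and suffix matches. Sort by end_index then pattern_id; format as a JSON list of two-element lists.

Build automaton:
Trie (insert patterns):
  n0 'ε': a→1 b→5 c→14
  n1 'a': b→12 c→2
  n2 'ac': c→3
  n3 'acc': a→4
  n4 'acca': ·  ←P0
  n5 'b': a→6 c→10  ←P3
  n6 'ba': c→7
  n7 'bac': a→8
  n8 'baca': b→9
  n9 'bacab': ·  ←P1
  n10 'bc': b→11
  n11 'bcb': ·  ←P2
  n12 'ab': a→13
  n13 'aba': ·  ←P4
  n14 'c': b→16 c→15
  n15 'cc': ·  ←P5
  n16 'cb': ·  ←P6

BFS fail/out derivation:
  n1('a'): parent n0 fail=0; on 'a' 0 → fail=0;  out ∅∪∅=∅
  n5('b'): parent n0 fail=0; on 'b' 0 → fail=0;  out {3}∪∅={3}
  n14('c'): parent n0 fail=0; on 'c' 0 → fail=0;  out ∅∪∅=∅
  n2('ac'): parent n1 fail=0; on 'c' 0 → fail=14;  out ∅∪∅=∅
  n6('ba'): parent n5 fail=0; on 'a' 0 → fail=1;  out ∅∪∅=∅
  n10('bc'): parent n5 fail=0; on 'c' 0 → fail=14;  out ∅∪∅=∅
  n12('ab'): parent n1 fail=0; on 'b' 0 → fail=5;  out ∅∪{3}={3}
  n15('cc'): parent n14 fail=0; on 'c' 0 → fail=14;  out {5}∪∅={5}
  n16('cb'): parent n14 fail=0; on 'b' 0 → fail=5;  out {6}∪{3}={3,6}
  n3('acc'): parent n2 fail=14; on 'c' 14 → fail=15;  out ∅∪{5}={5}
  n7('bac'): parent n6 fail=1; on 'c' 1 → fail=2;  out ∅∪∅=∅
  n11('bcb'): parent n10 fail=14; on 'b' 14 → fail=16;  out {2}∪{3,6}={2,3,6}
  n13('aba'): parent n12 fail=5; on 'a' 5 → fail=6;  out {4}∪∅={4}
  n4('acca'): parent n3 fail=15; on 'a' 15→14→0 → fail=1;  out {0}∪∅={0}
  n8('baca'): parent n7 fail=2; on 'a' 2→14→0 → fail=1;  out ∅∪∅=∅
  n9('bacab'): parent n8 fail=1; on 'b' 1 → fail=12;  out {1}∪{3}={1,3}

Text stream:
pos 0 'b': at 5  → match P3@[0:0]
pos 1 'b': at 5 ·f  → match P3@[1:1]
pos 2 'b': at 5 ·f  → match P3@[2:2]
pos 3 'c': at 10
pos 4 'c': at 15 ·f  → match P5@[3:4]
pos 5 'b': at 16 ·f  → match P3@[5:5],P6@[4:5]
pos 6 'a': at 6 ·f
pos 7 'c': at 7
pos 8 'a': at 8
pos 9 'b': at 9  → match P1@[5:9],P3@[9:9]
pos 10 'c': at 10 ·f
pos 11 'a': at 1 ·f
pos 12 'b': at 12  → match P3@[12:12]
pos 13 'a': at 13  → match P4@[11:13]
pos 14 'c': at 7 ·f
pos 15 'a': at 8
pos 16 'b': at 9  → match P1@[12:16],P3@[16:16]
pos 17 'a': at 13 ·f  → match P4@[15:17]
pos 18 'a': at 1 ·f
pos 19 'c': at 2
pos 20 'c': at 3  → match P5@[19:20]
pos 21 'a': at 4  → match P0@[18:21]
pos 22 'c': at 2 ·f
pos 23 'b': at 16 ·f  → match P3@[23:23],P6@[22:23]
pos 24 'c': at 10 ·f
pos 25 'b': at 11  → match P2@[23:25],P3@[25:25],P6@[24:25]
pos 26 'c': at 10 ·f
pos 27 'c': at 15 ·f  → match P5@[26:27]
pos 28 'a': at 1 ·f
pos 29 'b': at 12  → match P3@[29:29]
pos 30 'c': at 10 ·f
pos 31 'b': at 11  → match P2@[29:31],P3@[31:31],P6@[30:31]
pos 32 'c': at 10 ·f
pos 33 'c': at 15 ·f  → match P5@[32:33]
pos 34 'b': at 16 ·f  → match P3@[34:34],P6@[33:34]
pos 35 'c': at 10 ·f
pos 36 'b': at 11  → match P2@[34:36],P3@[36:36],P6@[35:36]
pos 37 'b': at 5 ·f  → match P3@[37:37]
pos 38 'b': at 5 ·f  → match P3@[38:38]
pos 39 'a': at 6
pos 40 'a': at 1 ·f
pos 41 'c': at 2
pos 42 'c': at 3  → match P5@[41:42]
pos 43 'a': at 4  → match P0@[40:43]
pos 44 'c': at 2 ·f
pos 45 'b': at 16 ·f  → match P3@[45:45],P6@[44:45]

Result: [[0,3],[1,3],[2,3],[4,5],[5,3],[5,6],[9,1],[9,3],[12,3],[13,4],[16,1],[16,3],[17,4],[20,5],[21,0],[23,3],[23,6],[25,2],[25,3],[25,6],[27,5],[29,3],[31,2],[31,3],[31,6],[33,5],[34,3],[34,6],[36,2],[36,3],[36,6],[37,3],[38,3],[42,5],[43,0],[45,3],[45,6]]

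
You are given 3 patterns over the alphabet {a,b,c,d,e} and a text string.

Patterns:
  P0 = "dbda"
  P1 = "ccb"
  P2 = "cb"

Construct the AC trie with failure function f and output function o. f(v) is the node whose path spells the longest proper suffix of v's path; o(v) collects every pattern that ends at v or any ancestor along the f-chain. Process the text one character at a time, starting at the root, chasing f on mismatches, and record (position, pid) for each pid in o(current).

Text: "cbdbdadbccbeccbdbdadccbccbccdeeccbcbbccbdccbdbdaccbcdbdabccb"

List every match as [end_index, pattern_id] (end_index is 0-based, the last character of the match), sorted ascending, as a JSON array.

Build:
Trie (insert patterns):
  n0 'ε': c→5 d→1
  n1 'd': b→2
  n2 'db': d→3
  n3 'dbd': a→4
  n4 'dbda': ·  [P0 ends]
  n5 'c': b→8 c→6
  n6 'cc': b→7
  n7 'ccb': ·  [P1 ends]
  n8 'cb': ·  [P2 ends]

Failure links (BFS by depth):
  fail(1) 'd': from fail(0)=0 chase 'd': 0 ⇒ 0;  out=∅∪out(0)=∅
  fail(5) 'c': from fail(0)=0 chase 'c': 0 ⇒ 0;  out=∅∪out(0)=∅
  fail(2) 'db': from fail(1)=0 chase 'b': 0 ⇒ 0;  out=∅∪out(0)=∅
  fail(6) 'cc': from fail(5)=0 chase 'c': 0 ⇒ 5;  out=∅∪out(5)=∅
  fail(8) 'cb': from fail(5)=0 chase 'b': 0 ⇒ 0;  out={2}∪out(0)={2}
  fail(3) 'dbd': from fail(2)=0 chase 'd': 0 ⇒ 1;  out=∅∪out(1)=∅
  fail(7) 'ccb': from fail(6)=5 chase 'b': 5 ⇒ 8;  out={1}∪out(8)={1,2}
  fail(4) 'dbda': from fail(3)=1 chase 'a': 1→0 ⇒ 0;  out={0}∪out(0)={0}

Text stream:
i=0 'c': node 0→5
i=1 'b': node 5→8  emit P2@[0:1]
i=2 'd': node 8→1 (via fail)
i=3 'b': node 1→2
i=4 'd': node 2→3
i=5 'a': node 3→4  emit P0@[2:5]
i=6 'd': node 4→1 (via fail)
i=7 'b': node 1→2
i=8 'c': node 2→5 (via fail)
i=9 'c': node 5→6
i=10 'b': node 6→7  emit P1@[8:10],P2@[9:10]
i=11 'e': node 7→0 (via fail)
i=12 'c': node 0→5
i=13 'c': node 5→6
i=14 'b': node 6→7  emit P1@[12:14],P2@[13:14]
i=15 'd': node 7→1 (via fail)
i=16 'b': node 1→2
i=17 'd': node 2→3
i=18 'a': node 3→4  emit P0@[15:18]
i=19 'd': node 4→1 (via fail)
i=20 'c': node 1→5 (via fail)
i=21 'c': node 5→6
i=22 'b': node 6→7  emit P1@[20:22],P2@[21:22]
i=23 'c': node 7→5 (via fail)
i=24 'c': node 5→6
i=25 'b': node 6→7  emit P1@[23:25],P2@[24:25]
i=26 'c': node 7→5 (via fail)
i=27 'c': node 5→6
i=28 'd': node 6→1 (via fail)
i=29 'e': node 1→0 (via fail)
i=30 'e': node 0→0
i=31 'c': node 0→5
i=32 'c': node 5→6
i=33 'b': node 6→7  emit P1@[31:33],P2@[32:33]
i=34 'c': node 7→5 (via fail)
i=35 'b': node 5→8  emit P2@[34:35]
i=36 'b': node 8→0 (via fail)
i=37 'c': node 0→5
i=38 'c': node 5→6
i=39 'b': node 6→7  emit P1@[37:39],P2@[38:39]
i=40 'd': node 7→1 (via fail)
i=41 'c': node 1→5 (via fail)
i=42 'c': node 5→6
i=43 'b': node 6→7  emit P1@[41:43],P2@[42:43]
i=44 'd': node 7→1 (via fail)
i=45 'b': node 1→2
i=46 'd': node 2→3
i=47 'a': node 3→4  emit P0@[44:47]
i=48 'c': node 4→5 (via fail)
i=49 'c': node 5→6
i=50 'b': node 6→7  emit P1@[48:50],P2@[49:50]
i=51 'c': node 7→5 (via fail)
i=52 'd': node 5→1 (via fail)
i=53 'b': node 1→2
i=54 'd': node 2→3
i=55 'a': node 3→4  emit P0@[52:55]
i=56 'b': node 4→0 (via fail)
i=57 'c': node 0→5
i=58 'c': node 5→6
i=59 'b': node 6→7  emit P1@[57:59],P2@[58:59]

Matches: [[1,2],[5,0],[10,1],[10,2],[14,1],[14,2],[18,0],[22,1],[22,2],[25,1],[25,2],[33,1],[33,2],[35,2],[39,1],[39,2],[43,1],[43,2],[47,0],[50,1],[50,2],[55,0],[59,1],[59,2]]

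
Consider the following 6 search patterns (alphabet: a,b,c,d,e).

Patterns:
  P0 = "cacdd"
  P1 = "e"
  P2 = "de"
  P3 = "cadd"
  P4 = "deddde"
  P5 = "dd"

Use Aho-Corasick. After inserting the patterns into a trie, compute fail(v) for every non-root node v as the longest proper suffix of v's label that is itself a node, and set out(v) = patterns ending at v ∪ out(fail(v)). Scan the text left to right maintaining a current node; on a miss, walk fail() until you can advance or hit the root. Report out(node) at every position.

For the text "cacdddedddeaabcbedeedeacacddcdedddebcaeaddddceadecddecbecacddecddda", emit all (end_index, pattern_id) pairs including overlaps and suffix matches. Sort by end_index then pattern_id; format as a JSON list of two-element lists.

Build:
Trie (insert patterns):
  0='ε' goto c→1 d→7 e→6
  1='c' goto a→2
  2='ca' goto c→3 d→9
  3='cac' goto d→4
  4='cacd' goto d→5
  5='cacdd' goto ·  [P0 ends]
  6='e' goto ·  [P1 ends]
  7='d' goto d→15 e→8
  8='de' goto d→11  [P2 ends]
  9='cad' goto d→10
  10='cadd' goto ·  [P3 ends]
  11='ded' goto d→12
  12='dedd' goto d→13
  13='deddd' goto e→14
  14='deddde' goto ·  [P4 ends]
  15='dd' goto ·  [P5 ends]

BFS fail/out derivation:
  fail(1) 'c': from fail(0)=0 chase 'c': 0 ⇒ 0;  out=∅∪out(0)=∅
  fail(6) 'e': from fail(0)=0 chase 'e': 0 ⇒ 0;  out={1}∪out(0)={1}
  fail(7) 'd': from fail(0)=0 chase 'd': 0 ⇒ 0;  out=∅∪out(0)=∅
  fail(2) 'ca': from fail(1)=0 chase 'a': 0 ⇒ 0;  out=∅∪out(0)=∅
  fail(8) 'de': from fail(7)=0 chase 'e': 0 ⇒ 6;  out={2}∪out(6)={1,2}
  fail(15) 'dd': from fail(7)=0 chase 'd': 0 ⇒ 7;  out={5}∪out(7)={5}
  fail(3) 'cac': from fail(2)=0 chase 'c': 0 ⇒ 1;  out=∅∪out(1)=∅
  fail(9) 'cad': from fail(2)=0 chase 'd': 0 ⇒ 7;  out=∅∪out(7)=∅
  fail(11) 'ded': from fail(8)=6 chase 'd': 6→0 ⇒ 7;  out=∅∪out(7)=∅
  fail(4) 'cacd': from fail(3)=1 chase 'd': 1→0 ⇒ 7;  out=∅∪out(7)=∅
  fail(10) 'cadd': from fail(9)=7 chase 'd': 7 ⇒ 15;  out={3}∪out(15)={3,5}
  fail(12) 'dedd': from fail(11)=7 chase 'd': 7 ⇒ 15;  out=∅∪out(15)={5}
  fail(5) 'cacdd': from fail(4)=7 chase 'd': 7 ⇒ 15;  out={0}∪out(15)={0,5}
  fail(13) 'deddd': from fail(12)=15 chase 'd': 15→7 ⇒ 15;  out=∅∪out(15)={5}
  fail(14) 'deddde': from fail(13)=15 chase 'e': 15→7 ⇒ 8;  out={4}∪out(8)={1,2,4}

Run:
i=0 'c': node 0→1
i=1 'a': node 1→2
i=2 'c': node 2→3
i=3 'd': node 3→4
i=4 'd': node 4→5  emit P0@[0:4],P5@[3:4]
i=5 'd': node 5→15 (via fail)  emit P5@[4:5]
i=6 'e': node 15→8 (via fail)  emit P1@[6:6],P2@[5:6]
i=7 'd': node 8→11
i=8 'd': node 11→12  emit P5@[7:8]
i=9 'd': node 12→13  emit P5@[8:9]
i=10 'e': node 13→14  emit P1@[10:10],P2@[9:10],P4@[5:10]
i=11 'a': node 14→0 (via fail)
i=12 'a': node 0→0
i=13 'b': node 0→0
i=14 'c': node 0→1
i=15 'b': node 1→0 (via fail)
i=16 'e': node 0→6  emit P1@[16:16]
i=17 'd': node 6→7 (via fail)
i=18 'e': node 7→8  emit P1@[18:18],P2@[17:18]
i=19 'e': node 8→6 (via fail)  emit P1@[19:19]
i=20 'd': node 6→7 (via fail)
i=21 'e': node 7→8  emit P1@[21:21],P2@[20:21]
i=22 'a': node 8→0 (via fail)
i=23 'c': node 0→1
i=24 'a': node 1→2
i=25 'c': node 2→3
i=26 'd': node 3→4
i=27 'd': node 4→5  emit P0@[23:27],P5@[26:27]
i=28 'c': node 5→1 (via fail)
i=29 'd': node 1→7 (via fail)
i=30 'e': node 7→8  emit P1@[30:30],P2@[29:30]
i=31 'd': node 8→11
i=32 'd': node 11→12  emit P5@[31:32]
i=33 'd': node 12→13  emit P5@[32:33]
i=34 'e': node 13→14  emit P1@[34:34],P2@[33:34],P4@[29:34]
i=35 'b': node 14→0 (via fail)
i=36 'c': node 0→1
i=37 'a': node 1→2
i=38 'e': node 2→6 (via fail)  emit P1@[38:38]
i=39 'a': node 6→0 (via fail)
i=40 'd': node 0→7
i=41 'd': node 7→15  emit P5@[40:41]
i=42 'd': node 15→15 (via fail)  emit P5@[41:42]
i=43 'd': node 15→15 (via fail)  emit P5@[42:43]
i=44 'c': node 15→1 (via fail)
i=45 'e': node 1→6 (via fail)  emit P1@[45:45]
i=46 'a': node 6→0 (via fail)
i=47 'd': node 0→7
i=48 'e': node 7→8  emit P1@[48:48],P2@[47:48]
i=49 'c': node 8→1 (via fail)
i=50 'd': node 1→7 (via fail)
i=51 'd': node 7→15  emit P5@[50:51]
i=52 'e': node 15→8 (via fail)  emit P1@[52:52],P2@[51:52]
i=53 'c': node 8→1 (via fail)
i=54 'b': node 1→0 (via fail)
i=55 'e': node 0→6  emit P1@[55:55]
i=56 'c': node 6→1 (via fail)
i=57 'a': node 1→2
i=58 'c': node 2→3
i=59 'd': node 3→4
i=60 'd': node 4→5  emit P0@[56:60],P5@[59:60]
i=61 'e': node 5→8 (via fail)  emit P1@[61:61],P2@[60:61]
i=62 'c': node 8→1 (via fail)
i=63 'd': node 1→7 (via fail)
i=64 'd': node 7→15  emit P5@[63:64]
i=65 'd': node 15→15 (via fail)  emit P5@[64:65]
i=66 'a': node 15→0 (via fail)

Result: [[4,0],[4,5],[5,5],[6,1],[6,2],[8,5],[9,5],[10,1],[10,2],[10,4],[16,1],[18,1],[18,2],[19,1],[21,1],[21,2],[27,0],[27,5],[30,1],[30,2],[32,5],[33,5],[34,1],[34,2],[34,4],[38,1],[41,5],[42,5],[43,5],[45,1],[48,1],[48,2],[51,5],[52,1],[52,2],[55,1],[60,0],[60,5],[61,1],[61,2],[64,5],[65,5]]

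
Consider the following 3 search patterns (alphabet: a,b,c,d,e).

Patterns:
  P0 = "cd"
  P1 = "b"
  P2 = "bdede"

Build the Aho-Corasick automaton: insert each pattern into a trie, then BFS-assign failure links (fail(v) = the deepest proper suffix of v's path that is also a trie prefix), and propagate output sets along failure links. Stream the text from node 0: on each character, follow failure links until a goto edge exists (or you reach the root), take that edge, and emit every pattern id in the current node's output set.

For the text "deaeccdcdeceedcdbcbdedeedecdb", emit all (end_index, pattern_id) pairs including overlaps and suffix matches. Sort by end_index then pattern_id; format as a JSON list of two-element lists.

Build automaton:
Trie (insert patterns):
  n0 'ε': b→3 c→1
  n1 'c': d→2
  n2 'cd': ·  [P0 ends]
  n3 'b': d→4  [P1 ends]
  n4 'bd': e→5
  n5 'bde': d→6
  n6 'bded': e→7
  n7 'bdede': ·  [P2 ends]

BFS fail/out derivation:
  fail(1) 'c': from fail(0)=0 chase 'c': 0 ⇒ 0;  out=∅∪out(0)=∅
  fail(3) 'b': from fail(0)=0 chase 'b': 0 ⇒ 0;  out={1}∪out(0)={1}
  fail(2) 'cd': from fail(1)=0 chase 'd': 0 ⇒ 0;  out={0}∪out(0)={0}
  fail(4) 'bd': from fail(3)=0 chase 'd': 0 ⇒ 0;  out=∅∪out(0)=∅
  fail(5) 'bde': from fail(4)=0 chase 'e': 0 ⇒ 0;  out=∅∪out(0)=∅
  fail(6) 'bded': from fail(5)=0 chase 'd': 0 ⇒ 0;  out=∅∪out(0)=∅
  fail(7) 'bdede': from fail(6)=0 chase 'e': 0 ⇒ 0;  out={2}∪out(0)={2}

Scan:
pos 0 'd': at 0
pos 1 'e': at 0
pos 2 'a': at 0
pos 3 'e': at 0
pos 4 'c': at 1
pos 5 'c': at 1 (fail-walked)
pos 6 'd': at 2  emit P0@[5:6]
pos 7 'c': at 1 (fail-walked)
pos 8 'd': at 2  emit P0@[7:8]
pos 9 'e': at 0 (fail-walked)
pos 10 'c': at 1
pos 11 'e': at 0 (fail-walked)
pos 12 'e': at 0
pos 13 'd': at 0
pos 14 'c': at 1
pos 15 'd': at 2  emit P0@[14:15]
pos 16 'b': at 3 (fail-walked)  emit P1@[16:16]
pos 17 'c': at 1 (fail-walked)
pos 18 'b': at 3 (fail-walked)  emit P1@[18:18]
pos 19 'd': at 4
pos 20 'e': at 5
pos 21 'd': at 6
pos 22 'e': at 7  emit P2@[18:22]
pos 23 'e': at 0 (fail-walked)
pos 24 'd': at 0
pos 25 'e': at 0
pos 26 'c': at 1
pos 27 'd': at 2  emit P0@[26:27]
pos 28 'b': at 3 (fail-walked)  emit P1@[28:28]

Result: [[6,0],[8,0],[15,0],[16,1],[18,1],[22,2],[27,0],[28,1]]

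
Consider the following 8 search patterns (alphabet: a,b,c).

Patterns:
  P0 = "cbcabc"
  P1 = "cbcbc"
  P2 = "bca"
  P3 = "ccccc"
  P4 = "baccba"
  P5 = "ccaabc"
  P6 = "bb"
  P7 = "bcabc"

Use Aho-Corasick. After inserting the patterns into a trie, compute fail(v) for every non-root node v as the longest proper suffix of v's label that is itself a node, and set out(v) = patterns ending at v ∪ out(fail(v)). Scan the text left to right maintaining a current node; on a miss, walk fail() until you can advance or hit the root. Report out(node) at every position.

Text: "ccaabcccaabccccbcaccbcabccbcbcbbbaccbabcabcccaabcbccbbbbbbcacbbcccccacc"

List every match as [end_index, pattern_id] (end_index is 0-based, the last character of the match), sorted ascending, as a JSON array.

Build:
Trie nodes:
  0='ε' goto b→9 c→1
  1='c' goto b→2 c→12
  2='cb' goto c→3
  3='cbc' goto a→4 b→7
  4='cbca' goto b→5
  5='cbcab' goto c→6
  6='cbcabc' goto ·  ←P0
  7='cbcb' goto c→8
  8='cbcbc' goto ·  ←P1
  9='b' goto a→16 b→25 c→10
  10='bc' goto a→11
  11='bca' goto b→26  ←P2
  12='cc' goto a→21 c→13
  13='ccc' goto c→14
  14='cccc' goto c→15
  15='ccccc' goto ·  ←P3
  16='ba' goto c→17
  17='bac' goto c→18
  18='bacc' goto b→19
  19='baccb' goto a→20
  20='baccba' goto ·  ←P4
  21='cca' goto a→22
  22='ccaa' goto b→23
  23='ccaab' goto c→24
  24='ccaabc' goto ·  ←P5
  25='bb' goto ·  ←P6
  26='bcab' goto c→27
  27='bcabc' goto ·  ←P7

BFS fail/out derivation:
  n1('c'): parent n0 fail=0; on 'c' 0 → fail=0;  out ∅∪∅=∅
  n9('b'): parent n0 fail=0; on 'b' 0 → fail=0;  out ∅∪∅=∅
  n2('cb'): parent n1 fail=0; on 'b' 0 → fail=9;  out ∅∪∅=∅
  n10('bc'): parent n9 fail=0; on 'c' 0 → fail=1;  out ∅∪∅=∅
  n12('cc'): parent n1 fail=0; on 'c' 0 → fail=1;  out ∅∪∅=∅
  n16('ba'): parent n9 fail=0; on 'a' 0 → fail=0;  out ∅∪∅=∅
  n25('bb'): parent n9 fail=0; on 'b' 0 → fail=9;  out {6}∪∅={6}
  n3('cbc'): parent n2 fail=9; on 'c' 9 → fail=10;  out ∅∪∅=∅
  n11('bca'): parent n10 fail=1; on 'a' 1→0 → fail=0;  out {2}∪∅={2}
  n13('ccc'): parent n12 fail=1; on 'c' 1 → fail=12;  out ∅∪∅=∅
  n17('bac'): parent n16 fail=0; on 'c' 0 → fail=1;  out ∅∪∅=∅
  n21('cca'): parent n12 fail=1; on 'a' 1→0 → fail=0;  out ∅∪∅=∅
  n4('cbca'): parent n3 fail=10; on 'a' 10 → fail=11;  out ∅∪{2}={2}
  n7('cbcb'): parent n3 fail=10; on 'b' 10→1 → fail=2;  out ∅∪∅=∅
  n14('cccc'): parent n13 fail=12; on 'c' 12 → fail=13;  out ∅∪∅=∅
  n18('bacc'): parent n17 fail=1; on 'c' 1 → fail=12;  out ∅∪∅=∅
  n22('ccaa'): parent n21 fail=0; on 'a' 0 → fail=0;  out ∅∪∅=∅
  n26('bcab'): parent n11 fail=0; on 'b' 0 → fail=9;  out ∅∪∅=∅
  n5('cbcab'): parent n4 fail=11; on 'b' 11 → fail=26;  out ∅∪∅=∅
  n8('cbcbc'): parent n7 fail=2; on 'c' 2 → fail=3;  out {1}∪∅={1}
  n15('ccccc'): parent n14 fail=13; on 'c' 13 → fail=14;  out {3}∪∅={3}
  n19('baccb'): parent n18 fail=12; on 'b' 12→1 → fail=2;  out ∅∪∅=∅
  n23('ccaab'): parent n22 fail=0; on 'b' 0 → fail=9;  out ∅∪∅=∅
  n27('bcabc'): parent n26 fail=9; on 'c' 9 → fail=10;  out {7}∪∅={7}
  n6('cbcabc'): parent n5 fail=26; on 'c' 26 → fail=27;  out {0}∪{7}={0,7}
  n20('baccba'): parent n19 fail=2; on 'a' 2→9 → fail=16;  out {4}∪∅={4}
  n24('ccaabc'): parent n23 fail=9; on 'c' 9 → fail=10;  out {5}∪∅={5}

Run:
i=0 'c': node 0→1
i=1 'c': node 1→12
i=2 'a': node 12→21
i=3 'a': node 21→22
i=4 'b': node 22→23
i=5 'c': node 23→24  emit P5@[0:5]
i=6 'c': node 24→12 (fail-walked)
i=7 'c': node 12→13
i=8 'a': node 13→21 (fail-walked)
i=9 'a': node 21→22
i=10 'b': node 22→23
i=11 'c': node 23→24  emit P5@[6:11]
i=12 'c': node 24→12 (fail-walked)
i=13 'c': node 12→13
i=14 'c': node 13→14
i=15 'b': node 14→2 (fail-walked)
i=16 'c': node 2→3
i=17 'a': node 3→4  emit P2@[15:17]
i=18 'c': node 4→1 (fail-walked)
i=19 'c': node 1→12
i=20 'b': node 12→2 (fail-walked)
i=21 'c': node 2→3
i=22 'a': node 3→4  emit P2@[20:22]
i=23 'b': node 4→5
i=24 'c': node 5→6  emit P0@[19:24],P7@[20:24]
i=25 'c': node 6→12 (fail-walked)
i=26 'b': node 12→2 (fail-walked)
i=27 'c': node 2→3
i=28 'b': node 3→7
i=29 'c': node 7→8  emit P1@[25:29]
i=30 'b': node 8→7 (fail-walked)
i=31 'b': node 7→25 (fail-walked)  emit P6@[30:31]
i=32 'b': node 25→25 (fail-walked)  emit P6@[31:32]
i=33 'a': node 25→16 (fail-walked)
i=34 'c': node 16→17
i=35 'c': node 17→18
i=36 'b': node 18→19
i=37 'a': node 19→20  emit P4@[32:37]
i=38 'b': node 20→9 (fail-walked)
i=39 'c': node 9→10
i=40 'a': node 10→11  emit P2@[38:40]
i=41 'b': node 11→26
i=42 'c': node 26→27  emit P7@[38:42]
i=43 'c': node 27→12 (fail-walked)
i=44 'c': node 12→13
i=45 'a': node 13→21 (fail-walked)
i=46 'a': node 21→22
i=47 'b': node 22→23
i=48 'c': node 23→24  emit P5@[43:48]
i=49 'b': node 24→2 (fail-walked)
i=50 'c': node 2→3
i=51 'c': node 3→12 (fail-walked)
i=52 'b': node 12→2 (fail-walked)
i=53 'b': node 2→25 (fail-walked)  emit P6@[52:53]
i=54 'b': node 25→25 (fail-walked)  emit P6@[53:54]
i=55 'b': node 25→25 (fail-walked)  emit P6@[54:55]
i=56 'b': node 25→25 (fail-walked)  emit P6@[55:56]
i=57 'b': node 25→25 (fail-walked)  emit P6@[56:57]
i=58 'c': node 25→10 (fail-walked)
i=59 'a': node 10→11  emit P2@[57:59]
i=60 'c': node 11→1 (fail-walked)
i=61 'b': node 1→2
i=62 'b': node 2→25 (fail-walked)  emit P6@[61:62]
i=63 'c': node 25→10 (fail-walked)
i=64 'c': node 10→12 (fail-walked)
i=65 'c': node 12→13
i=66 'c': node 13→14
i=67 'c': node 14→15  emit P3@[63:67]
i=68 'a': node 15→21 (fail-walked)
i=69 'c': node 21→1 (fail-walked)
i=70 'c': node 1→12

Result: [[5,5],[11,5],[17,2],[22,2],[24,0],[24,7],[29,1],[31,6],[32,6],[37,4],[40,2],[42,7],[48,5],[53,6],[54,6],[55,6],[56,6],[57,6],[59,2],[62,6],[67,3]]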